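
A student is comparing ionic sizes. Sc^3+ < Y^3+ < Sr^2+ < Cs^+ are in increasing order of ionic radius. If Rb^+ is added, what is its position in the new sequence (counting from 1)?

Work out protons and electrons: Sc^3+ has 18 e⁻ (Z=21), Y^3+ has 36 e⁻ (Z=39), Sr^2+ has 36 e⁻ (Z=38), Rb^+ has 36 e⁻ (Z=37), Cs^+ has 54 e⁻ (Z=55). Sc^3+ < Y^3+ (same group, 1 shell fewer); Y^3+ < Sr^2+ (isoelectronic, higher Z=39 is smaller); Sr^2+ < Rb^+ (both 36 e⁻, Z=38>37); Rb^+ < Cs^+ (same group, period 5 vs 6).
With Rb^+ included the full order is Sc^3+ < Y^3+ < Sr^2+ < Rb^+ < Cs^+, so it takes position 4.

4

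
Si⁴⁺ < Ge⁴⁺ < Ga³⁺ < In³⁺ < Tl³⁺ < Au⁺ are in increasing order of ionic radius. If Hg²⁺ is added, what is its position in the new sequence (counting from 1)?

6

Si⁴⁺ has 10 e⁻ (Z=14), Ge⁴⁺ has 28 e⁻ (Z=32), Ga³⁺ has 28 e⁻ (Z=31), In³⁺ has 46 e⁻ (Z=49), Tl³⁺ has 78 e⁻ (Z=81), Hg²⁺ has 78 e⁻ (Z=80), Au⁺ has 78 e⁻ (Z=79). Si⁴⁺ < Ge⁴⁺ (same group, 1 shell fewer); Ge⁴⁺ < Ga³⁺ (isoelectronic, higher Z=32 is smaller); Ga³⁺ < In³⁺ (same group, period 4 vs 5); In³⁺ < Tl³⁺ (same group, period 5 vs 6); Tl³⁺ < Hg²⁺ (isoelectronic, higher Z=81 is smaller); Hg²⁺ < Au⁺ (both 78 e⁻, Z=80>79).
Putting Hg²⁺ in gives Si⁴⁺ < Ge⁴⁺ < Ga³⁺ < In³⁺ < Tl³⁺ < Hg²⁺ < Au⁺; it lands at slot 6.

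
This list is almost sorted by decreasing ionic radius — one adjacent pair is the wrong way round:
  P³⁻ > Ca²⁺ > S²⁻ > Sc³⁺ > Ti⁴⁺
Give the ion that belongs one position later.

Ca²⁺

The pair Ca²⁺, S²⁻ is the wrong way round — Ca²⁺ and S²⁻ share 18 electrons; the higher nuclear charge on Ca (Z=20) contracts it more, so Ca²⁺ < S²⁻. All other adjacent pairs agree with periodic trends, so Ca²⁺ is the misplaced ion.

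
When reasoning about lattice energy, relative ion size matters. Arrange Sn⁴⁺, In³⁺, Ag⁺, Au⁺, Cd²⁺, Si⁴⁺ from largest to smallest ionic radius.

Au⁺ > Ag⁺ > Cd²⁺ > In³⁺ > Sn⁴⁺ > Si⁴⁺

Si⁴⁺ has 10 e⁻ (Z=14), Sn⁴⁺ has 46 e⁻ (Z=50), In³⁺ has 46 e⁻ (Z=49), Cd²⁺ has 46 e⁻ (Z=48), Ag⁺ has 46 e⁻ (Z=47), Au⁺ has 78 e⁻ (Z=79). Si⁴⁺ < Sn⁴⁺ (same group, 2 shells fewer); Sn⁴⁺ < In³⁺ (both 46 e⁻, Z=50>49); In³⁺ < Cd²⁺ (isoelectronic, higher Z=49 is smaller); Cd²⁺ < Ag⁺ (both 46 e⁻, Z=48>47); Ag⁺ < Au⁺ (same group, period 5 vs 6).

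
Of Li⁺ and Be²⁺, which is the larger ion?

All of these have 2 electrons (isoelectronic). With the same electron cloud, the ion with the most protons pulls it in tightest. Nuclear charges: Be²⁺ (Z=4), Li⁺ (Z=3). Highest Z is smallest.

Li⁺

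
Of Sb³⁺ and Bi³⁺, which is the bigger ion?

Bi³⁺

Same group, same charge. Going down the group adds an extra shell of electrons, so the ion gets larger: Sb³⁺ is highest in the group and smallest.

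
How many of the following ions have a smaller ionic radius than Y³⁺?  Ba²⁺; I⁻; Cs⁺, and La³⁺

Work out protons and electrons: Y³⁺ has 36 e⁻ (Z=39), La³⁺ has 54 e⁻ (Z=57), Ba²⁺ has 54 e⁻ (Z=56), Cs⁺ has 54 e⁻ (Z=55), I⁻ has 54 e⁻ (Z=53). Y³⁺ < La³⁺ (same group, period 5 vs 6); La³⁺ < Ba²⁺ (both 54 e⁻, Z=57>56); Ba²⁺ < Cs⁺ (isoelectronic, higher Z=56 is smaller); Cs⁺ < I⁻ (both 54 e⁻, Z=55>53).
Relative to Y³⁺, the ions that are smaller are none. So 0 are smaller.

0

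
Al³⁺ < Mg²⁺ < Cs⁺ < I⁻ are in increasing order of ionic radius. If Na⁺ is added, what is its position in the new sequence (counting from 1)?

First list Z and electron count for each: Al³⁺ (Z=13, 10 e⁻), Mg²⁺ (Z=12, 10 e⁻), Na⁺ (Z=11, 10 e⁻), Cs⁺ (Z=55, 54 e⁻), I⁻ (Z=53, 54 e⁻). Al³⁺ < Mg²⁺ (both 10 e⁻, Z=13>12); Mg²⁺ < Na⁺ (both 10 e⁻, Z=12>11); Na⁺ < Cs⁺ (same group, period 3 vs 6); Cs⁺ < I⁻ (isoelectronic, higher Z=55 is smaller).
Merged order: Al³⁺ < Mg²⁺ < Na⁺ < Cs⁺ < I⁻ — Na⁺ is number 3.

3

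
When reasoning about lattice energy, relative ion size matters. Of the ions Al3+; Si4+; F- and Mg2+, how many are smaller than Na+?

3

All of these have 10 electrons (isoelectronic). With the same electron cloud, the ion with the most protons pulls it in tightest. Nuclear charges: Si4+ (Z=14), Al3+ (Z=13), Mg2+ (Z=12), Na+ (Z=11), F- (Z=9). Highest Z is smallest.
Overall: Si4+ < Al3+ < Mg2+ < Na+ < F-. Na+ has 3 below it and 1 above. Count: 3.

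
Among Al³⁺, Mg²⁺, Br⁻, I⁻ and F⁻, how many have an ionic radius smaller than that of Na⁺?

Work out protons and electrons: Al³⁺: 10 e⁻, Z=13, Mg²⁺: 10 e⁻, Z=12, Na⁺: 10 e⁻, Z=11, F⁻: 10 e⁻, Z=9, Br⁻: 36 e⁻, Z=35, I⁻: 54 e⁻, Z=53. Al³⁺ < Mg²⁺ (isoelectronic, higher Z=13 is smaller); Mg²⁺ < Na⁺ (isoelectronic, higher Z=12 is smaller); Na⁺ < F⁻ (both 10 e⁻, Z=11>9); F⁻ < Br⁻ (same group, 2 shells fewer); Br⁻ < I⁻ (same group, period 4 vs 5).
Overall: Al³⁺ < Mg²⁺ < Na⁺ < F⁻ < Br⁻ < I⁻. Na⁺ has 2 below it and 3 above. That's 2.

2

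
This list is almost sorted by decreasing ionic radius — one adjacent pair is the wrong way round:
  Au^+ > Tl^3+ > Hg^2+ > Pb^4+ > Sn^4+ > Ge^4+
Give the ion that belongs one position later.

Tl^3+

Compare adjacent ions: they are isoelectronic (78 e⁻) and Tl has more protons than Hg (81 vs 80), making Tl^3+ smaller — yet in this decreasing list Tl^3+ sits before Hg^2+. Nothing else is reversed, so Tl^3+ should move one place to the right.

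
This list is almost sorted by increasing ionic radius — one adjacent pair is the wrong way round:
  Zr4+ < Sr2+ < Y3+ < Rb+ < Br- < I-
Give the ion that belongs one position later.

Sr2+

Compare adjacent ions: both have 36 electrons but Z(Y)=39 > Z(Sr)=38, so Y3+ should be the smaller of the two — yet in this increasing list Sr2+ sits before Y3+. Nothing else is reversed, so Sr2+ should move one place to the right.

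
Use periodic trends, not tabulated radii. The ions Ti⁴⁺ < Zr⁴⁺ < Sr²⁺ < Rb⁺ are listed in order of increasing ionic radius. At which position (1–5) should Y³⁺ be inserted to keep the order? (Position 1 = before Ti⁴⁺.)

3

First list Z and electron count for each: Ti⁴⁺ has 18 e⁻ (Z=22), Zr⁴⁺ has 36 e⁻ (Z=40), Y³⁺ has 36 e⁻ (Z=39), Sr²⁺ has 36 e⁻ (Z=38), Rb⁺ has 36 e⁻ (Z=37). Ti⁴⁺ < Zr⁴⁺ (same group, period 4 vs 5); Zr⁴⁺ < Y³⁺ (isoelectronic, higher Z=40 is smaller); Y³⁺ < Sr²⁺ (isoelectronic, higher Z=39 is smaller); Sr²⁺ < Rb⁺ (isoelectronic, higher Z=38 is smaller).
The complete sequence is Ti⁴⁺ < Zr⁴⁺ < Y³⁺ < Sr²⁺ < Rb⁺. Y³⁺ sits at position 3.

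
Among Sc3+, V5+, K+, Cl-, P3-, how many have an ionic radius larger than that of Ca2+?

3

All of these have 18 electrons (isoelectronic). With the same electron cloud, the ion with the most protons pulls it in tightest. Nuclear charges: V5+ (Z=23), Sc3+ (Z=21), Ca2+ (Z=20), K+ (Z=19), Cl- (Z=17), P3- (Z=15). Highest Z is smallest.
Placing each against Ca2+: smaller — V5+, Sc3+; larger — K+, Cl-, P3-. Count: 3.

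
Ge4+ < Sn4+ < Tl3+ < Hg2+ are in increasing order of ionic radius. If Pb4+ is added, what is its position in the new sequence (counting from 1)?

3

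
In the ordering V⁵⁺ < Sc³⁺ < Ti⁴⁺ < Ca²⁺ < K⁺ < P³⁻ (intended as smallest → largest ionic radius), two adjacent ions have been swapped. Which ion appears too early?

Compare adjacent ions: both have 18 electrons but Z(Ti)=22 > Z(Sc)=21, so Ti⁴⁺ should be the smaller of the two — yet in this increasing list Sc³⁺ sits before Ti⁴⁺. Nothing else is reversed, so Sc³⁺ should move one place to the right.

Sc³⁺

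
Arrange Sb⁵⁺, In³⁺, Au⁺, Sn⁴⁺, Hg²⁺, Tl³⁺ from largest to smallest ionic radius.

Au⁺ > Hg²⁺ > Tl³⁺ > In³⁺ > Sn⁴⁺ > Sb⁵⁺

Sb⁵⁺ (Z=51, 46 e⁻), Sn⁴⁺ (Z=50, 46 e⁻), In³⁺ (Z=49, 46 e⁻), Tl³⁺ (Z=81, 78 e⁻), Hg²⁺ (Z=80, 78 e⁻), Au⁺ (Z=79, 78 e⁻). Sb⁵⁺ < Sn⁴⁺ (isoelectronic, higher Z=51 is smaller); Sn⁴⁺ < In³⁺ (isoelectronic, higher Z=50 is smaller); In³⁺ < Tl³⁺ (same group, 1 shell fewer); Tl³⁺ < Hg²⁺ (isoelectronic, higher Z=81 is smaller); Hg²⁺ < Au⁺ (isoelectronic, higher Z=80 is smaller).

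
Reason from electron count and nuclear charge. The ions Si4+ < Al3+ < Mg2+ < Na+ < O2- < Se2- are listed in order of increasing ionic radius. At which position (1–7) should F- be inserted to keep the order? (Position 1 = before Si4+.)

Si4+ (Z=14, 10 e⁻), Al3+ (Z=13, 10 e⁻), Mg2+ (Z=12, 10 e⁻), Na+ (Z=11, 10 e⁻), F- (Z=9, 10 e⁻), O2- (Z=8, 10 e⁻), Se2- (Z=34, 36 e⁻). Si4+ < Al3+ (isoelectronic, higher Z=14 is smaller); Al3+ < Mg2+ (isoelectronic, higher Z=13 is smaller); Mg2+ < Na+ (isoelectronic, higher Z=12 is smaller); Na+ < F- (isoelectronic, higher Z=11 is smaller); F- < O2- (both 10 e⁻, Z=9>8); O2- < Se2- (same group, period 2 vs 4).
Putting F- in gives Si4+ < Al3+ < Mg2+ < Na+ < F- < O2- < Se2-; it lands at slot 5.

5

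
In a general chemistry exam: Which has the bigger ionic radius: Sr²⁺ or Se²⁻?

Isoelectronic series (36 e⁻ each). Size is set by nuclear charge: more protons means a smaller ion. Sr²⁺ (Z=38), Se²⁻ (Z=34).

Se²⁻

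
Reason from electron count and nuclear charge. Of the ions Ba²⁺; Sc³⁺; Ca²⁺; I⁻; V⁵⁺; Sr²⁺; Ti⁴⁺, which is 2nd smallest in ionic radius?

Tabulating Z and e⁻: V⁵⁺ (Z=23, 18 e⁻), Ti⁴⁺ (Z=22, 18 e⁻), Sc³⁺ (Z=21, 18 e⁻), Ca²⁺ (Z=20, 18 e⁻), Sr²⁺ (Z=38, 36 e⁻), Ba²⁺ (Z=56, 54 e⁻), I⁻ (Z=53, 54 e⁻). V⁵⁺ < Ti⁴⁺ (both 18 e⁻, Z=23>22); Ti⁴⁺ < Sc³⁺ (both 18 e⁻, Z=22>21); Sc³⁺ < Ca²⁺ (both 18 e⁻, Z=21>20); Ca²⁺ < Sr²⁺ (same group, 1 shell fewer); Sr²⁺ < Ba²⁺ (same group, period 5 vs 6); Ba²⁺ < I⁻ (both 54 e⁻, Z=56>53).
Full ascending order: V⁵⁺ < Ti⁴⁺ < Sc³⁺ < Ca²⁺ < Sr²⁺ < Ba²⁺ < I⁻. Counting from the smallest, position 2 is Ti⁴⁺.

Ti⁴⁺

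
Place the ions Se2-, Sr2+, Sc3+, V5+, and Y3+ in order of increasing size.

Electron counts and nuclear charges: V5+ (Z=23, 18 e⁻), Sc3+ (Z=21, 18 e⁻), Y3+ (Z=39, 36 e⁻), Sr2+ (Z=38, 36 e⁻), Se2- (Z=34, 36 e⁻). V5+ < Sc3+ (both 18 e⁻, Z=23>21); Sc3+ < Y3+ (same group, period 4 vs 5); Y3+ < Sr2+ (both 36 e⁻, Z=39>38); Sr2+ < Se2- (both 36 e⁻, Z=38>34).

V5+ < Sc3+ < Y3+ < Sr2+ < Se2-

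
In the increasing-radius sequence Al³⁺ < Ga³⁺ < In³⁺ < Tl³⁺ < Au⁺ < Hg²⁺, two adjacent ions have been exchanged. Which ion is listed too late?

Scanning neighbour by neighbour, only Au⁺/Hg²⁺ violates a trend: Hg²⁺ and Au⁺ share 78 electrons; the higher nuclear charge on Hg (Z=80) contracts it more, so Hg²⁺ < Au⁺. That makes Hg²⁺ the one sitting a position late relative to where it belongs.

Hg²⁺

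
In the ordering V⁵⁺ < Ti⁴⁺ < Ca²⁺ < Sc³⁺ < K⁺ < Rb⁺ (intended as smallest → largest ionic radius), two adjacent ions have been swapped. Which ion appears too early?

Compare adjacent ions: they are isoelectronic (18 e⁻) and Sc has more protons than Ca (21 vs 20), making Sc³⁺ smaller — yet in this increasing list Ca²⁺ sits before Sc³⁺. Nothing else is reversed, so Ca²⁺ should move one place to the right.

Ca²⁺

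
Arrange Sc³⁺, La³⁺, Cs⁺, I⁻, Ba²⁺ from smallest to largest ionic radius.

Sc³⁺ < La³⁺ < Ba²⁺ < Cs⁺ < I⁻

Tabulating Z and e⁻: Sc³⁺: 18 e⁻, Z=21, La³⁺: 54 e⁻, Z=57, Ba²⁺: 54 e⁻, Z=56, Cs⁺: 54 e⁻, Z=55, I⁻: 54 e⁻, Z=53. Sc³⁺ < La³⁺ (same group, period 4 vs 6); La³⁺ < Ba²⁺ (both 54 e⁻, Z=57>56); Ba²⁺ < Cs⁺ (isoelectronic, higher Z=56 is smaller); Cs⁺ < I⁻ (isoelectronic, higher Z=55 is smaller).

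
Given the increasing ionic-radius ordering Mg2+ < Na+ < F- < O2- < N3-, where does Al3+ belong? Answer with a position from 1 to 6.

1

These species are isoelectronic with 10 electrons. The only difference is the number of protons: Al3+ (Z=13), Mg2+ (Z=12), Na+ (Z=11), F- (Z=9), O2- (Z=8), N3- (Z=7). The strongest nuclear pull (Al3+) gives the smallest ion.
Merged order: Al3+ < Mg2+ < Na+ < F- < O2- < N3- — Al3+ is number 1.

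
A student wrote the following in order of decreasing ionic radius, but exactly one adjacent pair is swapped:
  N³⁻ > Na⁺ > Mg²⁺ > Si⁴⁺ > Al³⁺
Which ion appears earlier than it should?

Si⁴⁺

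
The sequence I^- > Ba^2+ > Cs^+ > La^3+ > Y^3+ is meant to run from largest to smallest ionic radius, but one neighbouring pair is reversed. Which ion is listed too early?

Ba^2+

Check each adjacent pair. Ba^2+ and Cs^+ are reversed: Ba^2+ and Cs^+ share 54 electrons; the higher nuclear charge on Ba (Z=56) contracts it more, so Ba^2+ < Cs^+. No other neighbouring pair contradicts the periodic trends, so Ba^2+ is the ion listed too early.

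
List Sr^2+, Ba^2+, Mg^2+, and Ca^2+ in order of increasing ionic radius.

All are in the same group with charge +2. Radius grows down the group as n (the outermost shell) increases.

Mg^2+ < Ca^2+ < Sr^2+ < Ba^2+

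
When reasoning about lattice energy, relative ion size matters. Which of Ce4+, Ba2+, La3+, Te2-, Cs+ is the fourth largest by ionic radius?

La3+

Each ion has 54 electrons. The ranking follows nuclear charge in reverse — greater Z gives a smaller radius. Ce4+ (Z=58), La3+ (Z=57), Ba2+ (Z=56), Cs+ (Z=55), Te2- (Z=52).
Full ascending order: Ce4+ < La3+ < Ba2+ < Cs+ < Te2-. Counting from the largest, position 4 is La3+.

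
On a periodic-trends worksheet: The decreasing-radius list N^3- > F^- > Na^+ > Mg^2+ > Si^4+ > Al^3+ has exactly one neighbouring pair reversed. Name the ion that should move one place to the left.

Al^3+

Compare adjacent ions: they are isoelectronic (10 e⁻) and Si has more protons than Al (14 vs 13), making Si^4+ smaller — yet in this decreasing list Si^4+ sits before Al^3+. Nothing else is reversed, so Al^3+ should move one place to the left.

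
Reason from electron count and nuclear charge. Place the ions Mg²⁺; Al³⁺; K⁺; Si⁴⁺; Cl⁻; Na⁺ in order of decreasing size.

Tabulating Z and e⁻: Si⁴⁺ has 10 e⁻ (Z=14), Al³⁺ has 10 e⁻ (Z=13), Mg²⁺ has 10 e⁻ (Z=12), Na⁺ has 10 e⁻ (Z=11), K⁺ has 18 e⁻ (Z=19), Cl⁻ has 18 e⁻ (Z=17). Si⁴⁺ < Al³⁺ (isoelectronic, higher Z=14 is smaller); Al³⁺ < Mg²⁺ (isoelectronic, higher Z=13 is smaller); Mg²⁺ < Na⁺ (both 10 e⁻, Z=12>11); Na⁺ < K⁺ (same group, period 3 vs 4); K⁺ < Cl⁻ (isoelectronic, higher Z=19 is smaller).

Cl⁻ > K⁺ > Na⁺ > Mg²⁺ > Al³⁺ > Si⁴⁺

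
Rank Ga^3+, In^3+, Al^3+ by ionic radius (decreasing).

Same group, same charge. Going down the group adds an extra shell of electrons, so the ion gets larger: Al^3+ is highest in the group and smallest.

In^3+ > Ga^3+ > Al^3+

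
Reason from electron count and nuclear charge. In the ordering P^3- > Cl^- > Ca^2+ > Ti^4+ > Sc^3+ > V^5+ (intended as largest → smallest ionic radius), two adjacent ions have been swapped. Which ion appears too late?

Sc^3+

The pair Ti^4+, Sc^3+ is the wrong way round — they are isoelectronic (18 e⁻) and Ti has more protons than Sc (22 vs 21), making Ti^4+ smaller. All other adjacent pairs agree with periodic trends, so Sc^3+ is the misplaced ion.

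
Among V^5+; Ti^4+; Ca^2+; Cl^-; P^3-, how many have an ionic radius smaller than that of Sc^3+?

2

Each ion has 18 electrons. The ranking follows nuclear charge in reverse — greater Z gives a smaller radius. V^5+ (Z=23), Ti^4+ (Z=22), Sc^3+ (Z=21), Ca^2+ (Z=20), Cl^- (Z=17), P^3- (Z=15).
Ordering all of them (including Sc^3+) by radius gives V^5+ < Ti^4+ < Sc^3+ < Ca^2+ < Cl^- < P^3-. That's 2.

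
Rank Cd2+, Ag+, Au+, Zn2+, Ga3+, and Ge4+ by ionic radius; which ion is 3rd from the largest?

Cd2+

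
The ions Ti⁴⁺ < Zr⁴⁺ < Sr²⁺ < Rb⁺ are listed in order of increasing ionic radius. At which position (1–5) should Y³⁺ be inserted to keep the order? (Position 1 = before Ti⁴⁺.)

3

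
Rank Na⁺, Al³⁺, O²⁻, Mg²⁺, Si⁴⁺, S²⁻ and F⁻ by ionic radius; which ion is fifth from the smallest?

Work out protons and electrons: Si⁴⁺: 10 e⁻, Z=14, Al³⁺: 10 e⁻, Z=13, Mg²⁺: 10 e⁻, Z=12, Na⁺: 10 e⁻, Z=11, F⁻: 10 e⁻, Z=9, O²⁻: 10 e⁻, Z=8, S²⁻: 18 e⁻, Z=16. Si⁴⁺ < Al³⁺ (both 10 e⁻, Z=14>13); Al³⁺ < Mg²⁺ (isoelectronic, higher Z=13 is smaller); Mg²⁺ < Na⁺ (isoelectronic, higher Z=12 is smaller); Na⁺ < F⁻ (both 10 e⁻, Z=11>9); F⁻ < O²⁻ (isoelectronic, higher Z=9 is smaller); O²⁻ < S²⁻ (same group, period 2 vs 3).
Full ascending order: Si⁴⁺ < Al³⁺ < Mg²⁺ < Na⁺ < F⁻ < O²⁻ < S²⁻. Counting from the smallest, position 5 is F⁻.

F⁻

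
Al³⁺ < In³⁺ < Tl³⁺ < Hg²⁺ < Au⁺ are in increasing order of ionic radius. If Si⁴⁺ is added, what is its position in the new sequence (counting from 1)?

1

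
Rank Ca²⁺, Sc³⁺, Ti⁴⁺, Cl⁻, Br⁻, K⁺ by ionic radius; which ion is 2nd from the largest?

Cl⁻

First list Z and electron count for each: Ti⁴⁺ (Z=22, 18 e⁻), Sc³⁺ (Z=21, 18 e⁻), Ca²⁺ (Z=20, 18 e⁻), K⁺ (Z=19, 18 e⁻), Cl⁻ (Z=17, 18 e⁻), Br⁻ (Z=35, 36 e⁻). Ti⁴⁺ < Sc³⁺ (isoelectronic, higher Z=22 is smaller); Sc³⁺ < Ca²⁺ (both 18 e⁻, Z=21>20); Ca²⁺ < K⁺ (both 18 e⁻, Z=20>19); K⁺ < Cl⁻ (isoelectronic, higher Z=19 is smaller); Cl⁻ < Br⁻ (same group, 1 shell fewer).
Ordering: Ti⁴⁺ < Sc³⁺ < Ca²⁺ < K⁺ < Cl⁻ < Br⁻. The 2nd largest is Cl⁻.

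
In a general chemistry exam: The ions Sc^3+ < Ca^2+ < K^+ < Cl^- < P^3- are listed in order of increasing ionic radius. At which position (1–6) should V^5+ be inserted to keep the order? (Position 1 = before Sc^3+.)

1

Isoelectronic series (18 e⁻ each). Size is set by nuclear charge: more protons means a smaller ion. V^5+ (Z=23), Sc^3+ (Z=21), Ca^2+ (Z=20), K^+ (Z=19), Cl^- (Z=17), P^3- (Z=15).
The complete sequence is V^5+ < Sc^3+ < Ca^2+ < K^+ < Cl^- < P^3-. V^5+ sits at position 1.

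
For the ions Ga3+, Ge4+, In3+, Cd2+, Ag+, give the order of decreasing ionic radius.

Ag+ > Cd2+ > In3+ > Ga3+ > Ge4+

Electron counts and nuclear charges: Ge4+ has 28 e⁻ (Z=32), Ga3+ has 28 e⁻ (Z=31), In3+ has 46 e⁻ (Z=49), Cd2+ has 46 e⁻ (Z=48), Ag+ has 46 e⁻ (Z=47). Ge4+ < Ga3+ (isoelectronic, higher Z=32 is smaller); Ga3+ < In3+ (same group, 1 shell fewer); In3+ < Cd2+ (both 46 e⁻, Z=49>48); Cd2+ < Ag+ (both 46 e⁻, Z=48>47).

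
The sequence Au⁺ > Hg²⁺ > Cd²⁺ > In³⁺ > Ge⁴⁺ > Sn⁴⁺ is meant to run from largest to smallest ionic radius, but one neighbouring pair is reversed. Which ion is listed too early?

Scanning neighbour by neighbour, only Ge⁴⁺/Sn⁴⁺ violates a trend: both in group 14 with the same charge; Ge⁴⁺ (period 4) has the smaller radius. That makes Ge⁴⁺ the one sitting a position early relative to where it belongs.

Ge⁴⁺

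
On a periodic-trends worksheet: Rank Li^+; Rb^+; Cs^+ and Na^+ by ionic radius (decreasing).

Cs^+ > Rb^+ > Na^+ > Li^+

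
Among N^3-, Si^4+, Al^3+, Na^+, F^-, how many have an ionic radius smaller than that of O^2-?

Each ion has 10 electrons. The ranking follows nuclear charge in reverse — greater Z gives a smaller radius. Si^4+ (Z=14), Al^3+ (Z=13), Na^+ (Z=11), F^- (Z=9), O^2- (Z=8), N^3- (Z=7).
Ordering all of them (including O^2-) by radius gives Si^4+ < Al^3+ < Na^+ < F^- < O^2- < N^3-. So 4 are smaller.

4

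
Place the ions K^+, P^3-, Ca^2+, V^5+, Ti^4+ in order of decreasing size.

P^3- > K^+ > Ca^2+ > Ti^4+ > V^5+

Isoelectronic series (18 e⁻ each). Size is set by nuclear charge: more protons means a smaller ion. V^5+ (Z=23), Ti^4+ (Z=22), Ca^2+ (Z=20), K^+ (Z=19), P^3- (Z=15).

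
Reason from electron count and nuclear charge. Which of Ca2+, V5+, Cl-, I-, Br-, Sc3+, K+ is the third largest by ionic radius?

Cl-

First list Z and electron count for each: V5+ has 18 e⁻ (Z=23), Sc3+ has 18 e⁻ (Z=21), Ca2+ has 18 e⁻ (Z=20), K+ has 18 e⁻ (Z=19), Cl- has 18 e⁻ (Z=17), Br- has 36 e⁻ (Z=35), I- has 54 e⁻ (Z=53). V5+ < Sc3+ (isoelectronic, higher Z=23 is smaller); Sc3+ < Ca2+ (isoelectronic, higher Z=21 is smaller); Ca2+ < K+ (both 18 e⁻, Z=20>19); K+ < Cl- (isoelectronic, higher Z=19 is smaller); Cl- < Br- (same group, 1 shell fewer); Br- < I- (same group, period 4 vs 5).
So the order is V5+ < Sc3+ < Ca2+ < K+ < Cl- < Br- < I-; the 3rd-largest ion is Cl-.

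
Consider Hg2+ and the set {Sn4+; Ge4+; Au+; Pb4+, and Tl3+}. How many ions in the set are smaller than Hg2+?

Tabulating Z and e⁻: Ge4+: 28 e⁻, Z=32, Sn4+: 46 e⁻, Z=50, Pb4+: 78 e⁻, Z=82, Tl3+: 78 e⁻, Z=81, Hg2+: 78 e⁻, Z=80, Au+: 78 e⁻, Z=79. Ge4+ < Sn4+ (same group, period 4 vs 5); Sn4+ < Pb4+ (same group, 1 shell fewer); Pb4+ < Tl3+ (both 78 e⁻, Z=82>81); Tl3+ < Hg2+ (both 78 e⁻, Z=81>80); Hg2+ < Au+ (both 78 e⁻, Z=80>79).
Ordering all of them (including Hg2+) by radius gives Ge4+ < Sn4+ < Pb4+ < Tl3+ < Hg2+ < Au+. That's 4.

4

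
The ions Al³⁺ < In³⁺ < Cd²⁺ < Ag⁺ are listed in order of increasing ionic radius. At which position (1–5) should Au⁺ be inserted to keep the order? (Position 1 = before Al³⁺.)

Electron counts and nuclear charges: Al³⁺: 10 e⁻, Z=13, In³⁺: 46 e⁻, Z=49, Cd²⁺: 46 e⁻, Z=48, Ag⁺: 46 e⁻, Z=47, Au⁺: 78 e⁻, Z=79. Al³⁺ < In³⁺ (same group, 2 shells fewer); In³⁺ < Cd²⁺ (both 46 e⁻, Z=49>48); Cd²⁺ < Ag⁺ (both 46 e⁻, Z=48>47); Ag⁺ < Au⁺ (same group, 1 shell fewer).
The complete sequence is Al³⁺ < In³⁺ < Cd²⁺ < Ag⁺ < Au⁺. Au⁺ sits at position 5.

5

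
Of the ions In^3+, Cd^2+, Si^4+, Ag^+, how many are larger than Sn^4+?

Work out protons and electrons: Si^4+ has 10 e⁻ (Z=14), Sn^4+ has 46 e⁻ (Z=50), In^3+ has 46 e⁻ (Z=49), Cd^2+ has 46 e⁻ (Z=48), Ag^+ has 46 e⁻ (Z=47). Si^4+ < Sn^4+ (same group, 2 shells fewer); Sn^4+ < In^3+ (isoelectronic, higher Z=50 is smaller); In^3+ < Cd^2+ (both 46 e⁻, Z=49>48); Cd^2+ < Ag^+ (both 46 e⁻, Z=48>47).
Overall: Si^4+ < Sn^4+ < In^3+ < Cd^2+ < Ag^+. Sn^4+ has 1 below it and 3 above. That's 3.

3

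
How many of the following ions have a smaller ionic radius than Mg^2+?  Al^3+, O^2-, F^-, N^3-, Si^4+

2

All of these have 10 electrons (isoelectronic). With the same electron cloud, the ion with the most protons pulls it in tightest. Nuclear charges: Si^4+ (Z=14), Al^3+ (Z=13), Mg^2+ (Z=12), F^- (Z=9), O^2- (Z=8), N^3- (Z=7). Highest Z is smallest.
Placing each against Mg^2+: smaller — Si^4+, Al^3+; larger — F^-, O^2-, N^3-. That's 2.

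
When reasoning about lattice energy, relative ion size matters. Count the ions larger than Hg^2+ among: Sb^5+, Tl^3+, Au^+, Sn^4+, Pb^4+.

Electron counts and nuclear charges: Sb^5+ (Z=51, 46 e⁻), Sn^4+ (Z=50, 46 e⁻), Pb^4+ (Z=82, 78 e⁻), Tl^3+ (Z=81, 78 e⁻), Hg^2+ (Z=80, 78 e⁻), Au^+ (Z=79, 78 e⁻). Sb^5+ < Sn^4+ (both 46 e⁻, Z=51>50); Sn^4+ < Pb^4+ (same group, period 5 vs 6); Pb^4+ < Tl^3+ (both 78 e⁻, Z=82>81); Tl^3+ < Hg^2+ (both 78 e⁻, Z=81>80); Hg^2+ < Au^+ (both 78 e⁻, Z=80>79).
Overall: Sb^5+ < Sn^4+ < Pb^4+ < Tl^3+ < Hg^2+ < Au^+. Hg^2+ has 4 below it and 1 above. So 1 is larger.

1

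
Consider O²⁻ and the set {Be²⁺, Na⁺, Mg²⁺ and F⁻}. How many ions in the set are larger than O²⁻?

Be²⁺ has 2 e⁻ (Z=4), Mg²⁺ has 10 e⁻ (Z=12), Na⁺ has 10 e⁻ (Z=11), F⁻ has 10 e⁻ (Z=9), O²⁻ has 10 e⁻ (Z=8). Be²⁺ < Mg²⁺ (same group, 1 shell fewer); Mg²⁺ < Na⁺ (both 10 e⁻, Z=12>11); Na⁺ < F⁻ (both 10 e⁻, Z=11>9); F⁻ < O²⁻ (isoelectronic, higher Z=9 is smaller).
Overall: Be²⁺ < Mg²⁺ < Na⁺ < F⁻ < O²⁻. O²⁻ has 4 below it and 0 above. That's 0.

0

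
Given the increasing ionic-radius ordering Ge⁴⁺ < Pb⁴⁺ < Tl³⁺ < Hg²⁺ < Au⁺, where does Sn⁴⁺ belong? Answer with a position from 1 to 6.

Ge⁴⁺ (Z=32, 28 e⁻), Sn⁴⁺ (Z=50, 46 e⁻), Pb⁴⁺ (Z=82, 78 e⁻), Tl³⁺ (Z=81, 78 e⁻), Hg²⁺ (Z=80, 78 e⁻), Au⁺ (Z=79, 78 e⁻). Ge⁴⁺ < Sn⁴⁺ (same group, 1 shell fewer); Sn⁴⁺ < Pb⁴⁺ (same group, 1 shell fewer); Pb⁴⁺ < Tl³⁺ (both 78 e⁻, Z=82>81); Tl³⁺ < Hg²⁺ (both 78 e⁻, Z=81>80); Hg²⁺ < Au⁺ (isoelectronic, higher Z=80 is smaller).
With Sn⁴⁺ included the full order is Ge⁴⁺ < Sn⁴⁺ < Pb⁴⁺ < Tl³⁺ < Hg²⁺ < Au⁺, so it takes position 2.

2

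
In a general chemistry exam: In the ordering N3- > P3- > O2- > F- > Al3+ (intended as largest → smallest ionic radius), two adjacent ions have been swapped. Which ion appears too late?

Compare adjacent ions: same group and charge — period 2 sits above period 3, so N3- is smaller — yet in this decreasing list N3- sits before P3-. Nothing else is reversed, so P3- should move one place to the left.

P3-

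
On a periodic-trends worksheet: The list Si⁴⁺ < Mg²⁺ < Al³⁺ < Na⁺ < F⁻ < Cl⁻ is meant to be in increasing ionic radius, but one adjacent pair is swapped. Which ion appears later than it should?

Al³⁺

Scanning neighbour by neighbour, only Mg²⁺/Al³⁺ violates a trend: Al³⁺ and Mg²⁺ share 10 electrons; the higher nuclear charge on Al (Z=13) contracts it more, so Al³⁺ < Mg²⁺. That makes Al³⁺ the one sitting a position late relative to where it belongs.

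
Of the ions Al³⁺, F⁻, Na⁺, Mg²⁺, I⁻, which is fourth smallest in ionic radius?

Tabulating Z and e⁻: Al³⁺: 10 e⁻, Z=13, Mg²⁺: 10 e⁻, Z=12, Na⁺: 10 e⁻, Z=11, F⁻: 10 e⁻, Z=9, I⁻: 54 e⁻, Z=53. Al³⁺ < Mg²⁺ (isoelectronic, higher Z=13 is smaller); Mg²⁺ < Na⁺ (isoelectronic, higher Z=12 is smaller); Na⁺ < F⁻ (isoelectronic, higher Z=11 is smaller); F⁻ < I⁻ (same group, 3 shells fewer).
So the order is Al³⁺ < Mg²⁺ < Na⁺ < F⁻ < I⁻; the 4th-smallest ion is F⁻.

F⁻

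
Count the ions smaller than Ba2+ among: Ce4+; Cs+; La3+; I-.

Each ion has 54 electrons. The ranking follows nuclear charge in reverse — greater Z gives a smaller radius. Ce4+ (Z=58), La3+ (Z=57), Ba2+ (Z=56), Cs+ (Z=55), I- (Z=53).
Overall: Ce4+ < La3+ < Ba2+ < Cs+ < I-. Ba2+ has 2 below it and 2 above. Count: 2.

2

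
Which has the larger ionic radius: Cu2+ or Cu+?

Cu+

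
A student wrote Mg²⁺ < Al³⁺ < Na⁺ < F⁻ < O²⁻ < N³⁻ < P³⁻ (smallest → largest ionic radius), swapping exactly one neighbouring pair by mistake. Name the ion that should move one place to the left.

Scanning neighbour by neighbour, only Mg²⁺/Al³⁺ violates a trend: Al³⁺ and Mg²⁺ share 10 electrons; the higher nuclear charge on Al (Z=13) contracts it more, so Al³⁺ < Mg²⁺. That makes Al³⁺ the one sitting a position late relative to where it belongs.

Al³⁺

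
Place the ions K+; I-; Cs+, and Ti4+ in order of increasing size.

Ti4+ < K+ < Cs+ < I-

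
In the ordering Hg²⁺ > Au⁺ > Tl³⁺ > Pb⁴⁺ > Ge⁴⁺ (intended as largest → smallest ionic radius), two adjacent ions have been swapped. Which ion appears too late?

Au⁺

Compare adjacent ions: Hg²⁺ and Au⁺ share 78 electrons; the higher nuclear charge on Hg (Z=80) contracts it more, so Hg²⁺ < Au⁺ — yet in this decreasing list Hg²⁺ sits before Au⁺. Nothing else is reversed, so Au⁺ should move one place to the left.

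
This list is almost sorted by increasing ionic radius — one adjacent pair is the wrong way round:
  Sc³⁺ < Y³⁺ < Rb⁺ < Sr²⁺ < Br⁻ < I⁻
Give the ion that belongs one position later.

Rb⁺

Compare adjacent ions: both have 36 electrons but Z(Sr)=38 > Z(Rb)=37, so Sr²⁺ should be the smaller of the two — yet in this increasing list Rb⁺ sits before Sr²⁺. Nothing else is reversed, so Rb⁺ should move one place to the right.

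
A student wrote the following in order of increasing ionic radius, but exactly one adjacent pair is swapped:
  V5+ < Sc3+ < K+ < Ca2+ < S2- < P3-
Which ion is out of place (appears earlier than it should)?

K+

The pair K+, Ca2+ is the wrong way round — Ca2+ and K+ share 18 electrons; the higher nuclear charge on Ca (Z=20) contracts it more, so Ca2+ < K+. All other adjacent pairs agree with periodic trends, so K+ is the misplaced ion.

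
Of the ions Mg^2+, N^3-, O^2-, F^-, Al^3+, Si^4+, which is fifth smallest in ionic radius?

All of these have 10 electrons (isoelectronic). With the same electron cloud, the ion with the most protons pulls it in tightest. Nuclear charges: Si^4+ (Z=14), Al^3+ (Z=13), Mg^2+ (Z=12), F^- (Z=9), O^2- (Z=8), N^3- (Z=7). Highest Z is smallest.
That gives Si^4+ < Al^3+ < Mg^2+ < F^- < O^2- < N^3-. From the smallest end, number 5 is O^2-.

O^2-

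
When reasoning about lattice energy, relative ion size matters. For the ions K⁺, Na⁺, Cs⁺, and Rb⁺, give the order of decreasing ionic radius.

All are in the same group with charge +1. Radius grows down the group as n (the outermost shell) increases.

Cs⁺ > Rb⁺ > K⁺ > Na⁺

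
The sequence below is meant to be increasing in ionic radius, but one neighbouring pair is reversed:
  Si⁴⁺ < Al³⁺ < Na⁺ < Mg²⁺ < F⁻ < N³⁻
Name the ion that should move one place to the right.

Na⁺

Scanning neighbour by neighbour, only Na⁺/Mg²⁺ violates a trend: both have 10 electrons but Z(Mg)=12 > Z(Na)=11, so Mg²⁺ should be the smaller of the two. That makes Na⁺ the one sitting a position early relative to where it belongs.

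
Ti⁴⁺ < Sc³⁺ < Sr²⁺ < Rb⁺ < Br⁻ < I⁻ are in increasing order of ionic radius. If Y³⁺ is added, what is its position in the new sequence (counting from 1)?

3

Tabulating Z and e⁻: Ti⁴⁺ has 18 e⁻ (Z=22), Sc³⁺ has 18 e⁻ (Z=21), Y³⁺ has 36 e⁻ (Z=39), Sr²⁺ has 36 e⁻ (Z=38), Rb⁺ has 36 e⁻ (Z=37), Br⁻ has 36 e⁻ (Z=35), I⁻ has 54 e⁻ (Z=53). Ti⁴⁺ < Sc³⁺ (isoelectronic, higher Z=22 is smaller); Sc³⁺ < Y³⁺ (same group, period 4 vs 5); Y³⁺ < Sr²⁺ (both 36 e⁻, Z=39>38); Sr²⁺ < Rb⁺ (isoelectronic, higher Z=38 is smaller); Rb⁺ < Br⁻ (isoelectronic, higher Z=37 is smaller); Br⁻ < I⁻ (same group, 1 shell fewer).
Putting Y³⁺ in gives Ti⁴⁺ < Sc³⁺ < Y³⁺ < Sr²⁺ < Rb⁺ < Br⁻ < I⁻; it lands at slot 3.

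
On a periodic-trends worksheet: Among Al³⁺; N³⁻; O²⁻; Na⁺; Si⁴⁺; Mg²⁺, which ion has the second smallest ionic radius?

Al³⁺

All of these have 10 electrons (isoelectronic). With the same electron cloud, the ion with the most protons pulls it in tightest. Nuclear charges: Si⁴⁺ (Z=14), Al³⁺ (Z=13), Mg²⁺ (Z=12), Na⁺ (Z=11), O²⁻ (Z=8), N³⁻ (Z=7). Highest Z is smallest.
That gives Si⁴⁺ < Al³⁺ < Mg²⁺ < Na⁺ < O²⁻ < N³⁻. From the smallest end, number 2 is Al³⁺.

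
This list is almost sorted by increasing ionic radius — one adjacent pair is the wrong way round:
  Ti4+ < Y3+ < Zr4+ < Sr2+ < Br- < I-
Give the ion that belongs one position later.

Y3+

Compare adjacent ions: Zr4+ and Y3+ share 36 electrons; the higher nuclear charge on Zr (Z=40) contracts it more, so Zr4+ < Y3+ — yet in this increasing list Y3+ sits before Zr4+. Nothing else is reversed, so Y3+ should move one place to the right.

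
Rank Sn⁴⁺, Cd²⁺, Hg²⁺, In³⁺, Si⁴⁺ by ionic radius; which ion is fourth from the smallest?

Cd²⁺

Electron counts and nuclear charges: Si⁴⁺ (Z=14, 10 e⁻), Sn⁴⁺ (Z=50, 46 e⁻), In³⁺ (Z=49, 46 e⁻), Cd²⁺ (Z=48, 46 e⁻), Hg²⁺ (Z=80, 78 e⁻). Si⁴⁺ < Sn⁴⁺ (same group, period 3 vs 5); Sn⁴⁺ < In³⁺ (both 46 e⁻, Z=50>49); In³⁺ < Cd²⁺ (isoelectronic, higher Z=49 is smaller); Cd²⁺ < Hg²⁺ (same group, period 5 vs 6).
That gives Si⁴⁺ < Sn⁴⁺ < In³⁺ < Cd²⁺ < Hg²⁺. From the smallest end, number 4 is Cd²⁺.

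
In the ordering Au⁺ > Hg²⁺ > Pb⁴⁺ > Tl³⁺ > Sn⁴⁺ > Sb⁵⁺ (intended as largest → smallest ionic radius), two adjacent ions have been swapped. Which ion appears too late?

Tl³⁺

Scanning neighbour by neighbour, only Pb⁴⁺/Tl³⁺ violates a trend: both have 78 electrons but Z(Pb)=82 > Z(Tl)=81, so Pb⁴⁺ should be the smaller of the two. That makes Tl³⁺ the one sitting a position late relative to where it belongs.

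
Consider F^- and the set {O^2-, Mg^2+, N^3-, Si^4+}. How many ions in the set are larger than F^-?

These species are isoelectronic with 10 electrons. The only difference is the number of protons: Si^4+ (Z=14), Mg^2+ (Z=12), F^- (Z=9), O^2- (Z=8), N^3- (Z=7). The strongest nuclear pull (Si^4+) gives the smallest ion.
Overall: Si^4+ < Mg^2+ < F^- < O^2- < N^3-. F^- has 2 below it and 2 above. That's 2.

2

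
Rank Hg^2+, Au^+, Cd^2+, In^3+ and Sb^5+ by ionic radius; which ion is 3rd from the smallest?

Cd^2+

Work out protons and electrons: Sb^5+ has 46 e⁻ (Z=51), In^3+ has 46 e⁻ (Z=49), Cd^2+ has 46 e⁻ (Z=48), Hg^2+ has 78 e⁻ (Z=80), Au^+ has 78 e⁻ (Z=79). Sb^5+ < In^3+ (isoelectronic, higher Z=51 is smaller); In^3+ < Cd^2+ (both 46 e⁻, Z=49>48); Cd^2+ < Hg^2+ (same group, 1 shell fewer); Hg^2+ < Au^+ (both 78 e⁻, Z=80>79).
Ordering: Sb^5+ < In^3+ < Cd^2+ < Hg^2+ < Au^+. The 3rd smallest is Cd^2+.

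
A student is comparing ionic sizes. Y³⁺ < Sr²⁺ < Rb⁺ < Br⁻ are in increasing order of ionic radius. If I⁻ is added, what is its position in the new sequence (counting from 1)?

First list Z and electron count for each: Y³⁺ has 36 e⁻ (Z=39), Sr²⁺ has 36 e⁻ (Z=38), Rb⁺ has 36 e⁻ (Z=37), Br⁻ has 36 e⁻ (Z=35), I⁻ has 54 e⁻ (Z=53). Y³⁺ < Sr²⁺ (both 36 e⁻, Z=39>38); Sr²⁺ < Rb⁺ (both 36 e⁻, Z=38>37); Rb⁺ < Br⁻ (both 36 e⁻, Z=37>35); Br⁻ < I⁻ (same group, 1 shell fewer).
Merged order: Y³⁺ < Sr²⁺ < Rb⁺ < Br⁻ < I⁻ — I⁻ is number 5.

5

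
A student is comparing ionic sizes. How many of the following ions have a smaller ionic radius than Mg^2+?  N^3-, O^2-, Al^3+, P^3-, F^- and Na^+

Tabulating Z and e⁻: Al^3+: 10 e⁻, Z=13, Mg^2+: 10 e⁻, Z=12, Na^+: 10 e⁻, Z=11, F^-: 10 e⁻, Z=9, O^2-: 10 e⁻, Z=8, N^3-: 10 e⁻, Z=7, P^3-: 18 e⁻, Z=15. Al^3+ < Mg^2+ (both 10 e⁻, Z=13>12); Mg^2+ < Na^+ (isoelectronic, higher Z=12 is smaller); Na^+ < F^- (isoelectronic, higher Z=11 is smaller); F^- < O^2- (both 10 e⁻, Z=9>8); O^2- < N^3- (both 10 e⁻, Z=8>7); N^3- < P^3- (same group, period 2 vs 3).
Relative to Mg^2+, the ions that are smaller are Al^3+. So 1 is smaller.

1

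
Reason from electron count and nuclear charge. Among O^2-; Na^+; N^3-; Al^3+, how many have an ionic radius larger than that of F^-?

These species are isoelectronic with 10 electrons. The only difference is the number of protons: Al^3+ (Z=13), Na^+ (Z=11), F^- (Z=9), O^2- (Z=8), N^3- (Z=7). The strongest nuclear pull (Al^3+) gives the smallest ion.
Placing each against F^-: smaller — Al^3+, Na^+; larger — O^2-, N^3-. Count: 2.

2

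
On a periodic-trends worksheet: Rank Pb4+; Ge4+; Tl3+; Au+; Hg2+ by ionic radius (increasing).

Ge4+ < Pb4+ < Tl3+ < Hg2+ < Au+

Tabulating Z and e⁻: Ge4+: 28 e⁻, Z=32, Pb4+: 78 e⁻, Z=82, Tl3+: 78 e⁻, Z=81, Hg2+: 78 e⁻, Z=80, Au+: 78 e⁻, Z=79. Ge4+ < Pb4+ (same group, 2 shells fewer); Pb4+ < Tl3+ (isoelectronic, higher Z=82 is smaller); Tl3+ < Hg2+ (isoelectronic, higher Z=81 is smaller); Hg2+ < Au+ (isoelectronic, higher Z=80 is smaller).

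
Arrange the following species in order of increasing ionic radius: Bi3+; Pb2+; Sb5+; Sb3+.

Sb5+: 46 e⁻, Z=51, Sb3+: 48 e⁻, Z=51, Bi3+: 80 e⁻, Z=83, Pb2+: 80 e⁻, Z=82. Sb5+ < Sb3+ (higher charge on the same element); Sb3+ < Bi3+ (same group, 1 shell fewer); Bi3+ < Pb2+ (both 80 e⁻, Z=83>82).

Sb5+ < Sb3+ < Bi3+ < Pb2+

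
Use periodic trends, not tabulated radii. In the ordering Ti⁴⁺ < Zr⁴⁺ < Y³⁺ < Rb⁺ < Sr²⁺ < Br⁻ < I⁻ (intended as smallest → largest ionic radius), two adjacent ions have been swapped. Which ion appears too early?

Rb⁺

Compare adjacent ions: they are isoelectronic (36 e⁻) and Sr has more protons than Rb (38 vs 37), making Sr²⁺ smaller — yet in this increasing list Rb⁺ sits before Sr²⁺. Nothing else is reversed, so Rb⁺ should move one place to the right.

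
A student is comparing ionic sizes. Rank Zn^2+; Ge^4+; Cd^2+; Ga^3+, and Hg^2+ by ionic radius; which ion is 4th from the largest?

First list Z and electron count for each: Ge^4+ (Z=32, 28 e⁻), Ga^3+ (Z=31, 28 e⁻), Zn^2+ (Z=30, 28 e⁻), Cd^2+ (Z=48, 46 e⁻), Hg^2+ (Z=80, 78 e⁻). Ge^4+ < Ga^3+ (isoelectronic, higher Z=32 is smaller); Ga^3+ < Zn^2+ (isoelectronic, higher Z=31 is smaller); Zn^2+ < Cd^2+ (same group, 1 shell fewer); Cd^2+ < Hg^2+ (same group, period 5 vs 6).
Full ascending order: Ge^4+ < Ga^3+ < Zn^2+ < Cd^2+ < Hg^2+. Counting from the largest, position 4 is Ga^3+.

Ga^3+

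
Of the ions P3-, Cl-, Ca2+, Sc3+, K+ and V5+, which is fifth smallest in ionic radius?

Cl-

Each ion has 18 electrons. The ranking follows nuclear charge in reverse — greater Z gives a smaller radius. V5+ (Z=23), Sc3+ (Z=21), Ca2+ (Z=20), K+ (Z=19), Cl- (Z=17), P3- (Z=15).
Ordering: V5+ < Sc3+ < Ca2+ < K+ < Cl- < P3-. The fifth smallest is Cl-.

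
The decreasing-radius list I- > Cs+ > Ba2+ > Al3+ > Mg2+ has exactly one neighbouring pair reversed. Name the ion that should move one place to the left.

Scanning neighbour by neighbour, only Al3+/Mg2+ violates a trend: Al3+ and Mg2+ share 10 electrons; the higher nuclear charge on Al (Z=13) contracts it more, so Al3+ < Mg2+. That makes Mg2+ the one sitting a position late relative to where it belongs.

Mg2+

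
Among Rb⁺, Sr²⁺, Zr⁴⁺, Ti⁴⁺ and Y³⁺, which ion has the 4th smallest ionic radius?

Sr²⁺

First list Z and electron count for each: Ti⁴⁺: 18 e⁻, Z=22, Zr⁴⁺: 36 e⁻, Z=40, Y³⁺: 36 e⁻, Z=39, Sr²⁺: 36 e⁻, Z=38, Rb⁺: 36 e⁻, Z=37. Ti⁴⁺ < Zr⁴⁺ (same group, period 4 vs 5); Zr⁴⁺ < Y³⁺ (isoelectronic, higher Z=40 is smaller); Y³⁺ < Sr²⁺ (both 36 e⁻, Z=39>38); Sr²⁺ < Rb⁺ (both 36 e⁻, Z=38>37).
Full ascending order: Ti⁴⁺ < Zr⁴⁺ < Y³⁺ < Sr²⁺ < Rb⁺. Counting from the smallest, position 4 is Sr²⁺.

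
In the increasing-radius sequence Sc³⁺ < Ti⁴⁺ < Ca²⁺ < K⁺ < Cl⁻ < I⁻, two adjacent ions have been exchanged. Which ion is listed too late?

Ti⁴⁺

Scanning neighbour by neighbour, only Sc³⁺/Ti⁴⁺ violates a trend: Ti⁴⁺ and Sc³⁺ share 18 electrons; the higher nuclear charge on Ti (Z=22) contracts it more, so Ti⁴⁺ < Sc³⁺. That makes Ti⁴⁺ the one sitting a position late relative to where it belongs.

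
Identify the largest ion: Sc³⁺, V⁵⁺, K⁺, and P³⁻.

These species are isoelectronic with 18 electrons. The only difference is the number of protons: V⁵⁺ (Z=23), Sc³⁺ (Z=21), K⁺ (Z=19), P³⁻ (Z=15). The strongest nuclear pull (V⁵⁺) gives the smallest ion.

P³⁻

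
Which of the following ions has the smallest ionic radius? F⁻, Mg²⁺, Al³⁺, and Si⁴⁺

Si⁴⁺

These species are isoelectronic with 10 electrons. The only difference is the number of protons: Si⁴⁺ (Z=14), Al³⁺ (Z=13), Mg²⁺ (Z=12), F⁻ (Z=9). The strongest nuclear pull (Si⁴⁺) gives the smallest ion.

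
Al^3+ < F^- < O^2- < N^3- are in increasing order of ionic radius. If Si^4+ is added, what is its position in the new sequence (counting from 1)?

These species are isoelectronic with 10 electrons. The only difference is the number of protons: Si^4+ (Z=14), Al^3+ (Z=13), F^- (Z=9), O^2- (Z=8), N^3- (Z=7). The strongest nuclear pull (Si^4+) gives the smallest ion.
Putting Si^4+ in gives Si^4+ < Al^3+ < F^- < O^2- < N^3-; it lands at slot 1.

1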